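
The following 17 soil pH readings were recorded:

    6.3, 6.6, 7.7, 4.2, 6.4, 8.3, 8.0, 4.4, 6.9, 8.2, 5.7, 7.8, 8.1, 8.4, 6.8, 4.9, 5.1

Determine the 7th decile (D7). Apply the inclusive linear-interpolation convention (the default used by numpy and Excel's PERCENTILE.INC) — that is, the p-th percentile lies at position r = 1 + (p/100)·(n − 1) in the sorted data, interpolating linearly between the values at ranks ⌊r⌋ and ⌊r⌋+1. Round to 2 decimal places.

Sorted: 4.2, 4.4, 4.9, 5.1, 5.7, 6.3, 6.4, 6.6, 6.8, 6.9, 7.7, 7.8, 8.0, 8.1, 8.2, 8.3, 8.4.
n = 17.
r = 1 + (70/100)·(17 − 1) = 1 + 11.2 = 12.2.
Rank 12 is 7.8 and rank 13 is 8.0.
Interpolate: 7.8 + 0.2·(8.0 − 7.8) = 7.8 + 0.2·0.2 = 7.84.

7.84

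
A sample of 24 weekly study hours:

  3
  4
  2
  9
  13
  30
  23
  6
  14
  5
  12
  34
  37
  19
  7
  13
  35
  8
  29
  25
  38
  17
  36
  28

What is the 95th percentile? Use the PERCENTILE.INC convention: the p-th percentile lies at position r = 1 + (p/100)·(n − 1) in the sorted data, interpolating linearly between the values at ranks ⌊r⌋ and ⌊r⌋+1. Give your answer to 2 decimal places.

36.85

Sorted: 2, 3, 4, 5, 6, 7, 8, 9, 12, 13, 13, 14, 17, 19, 23, 25, 28, 29, 30, 34, 35, 36, 37, 38.
n = 24.
r = 1 + (95/100)·(24 − 1) = 1 + 21.85 = 22.85.
Rank 22 is 36 and rank 23 is 37.
Interpolate: 36 + 0.85·(37 − 36) = 36 + 0.85·1 = 36.85.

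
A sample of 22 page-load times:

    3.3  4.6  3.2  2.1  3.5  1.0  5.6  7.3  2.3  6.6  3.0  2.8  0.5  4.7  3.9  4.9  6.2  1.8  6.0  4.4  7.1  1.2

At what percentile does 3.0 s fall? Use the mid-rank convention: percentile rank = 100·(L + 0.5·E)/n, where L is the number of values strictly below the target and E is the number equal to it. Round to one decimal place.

34.1

Sorted: 0.5, 1.0, 1.2, 1.8, 2.1, 2.3, 2.8, 3.0, 3.2, 3.3, 3.5, 3.9, 4.4, 4.6, 4.7, 4.9, 5.6, 6.0, 6.2, 6.6, 7.1, 7.3.
Count below 3.0: L = 7; count equal: E = 1; n = 22.
Percentile rank = 100·(7 + 0.5·1)/22 = 100·7.5/22 = 34.09.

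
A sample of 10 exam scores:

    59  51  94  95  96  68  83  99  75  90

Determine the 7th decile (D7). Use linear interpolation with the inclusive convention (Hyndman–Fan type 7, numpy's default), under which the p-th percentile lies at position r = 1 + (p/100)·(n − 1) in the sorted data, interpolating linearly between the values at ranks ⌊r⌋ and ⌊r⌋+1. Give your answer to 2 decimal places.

94.30

Sorted: 51, 59, 68, 75, 83, 90, 94, 95, 96, 99.
n = 10.
r = 1 + (70/100)·(10 − 1) = 1 + 6.3 = 7.3.
Rank 7 is 94 and rank 8 is 95.
Interpolate: 94 + 0.3·(95 − 94) = 94 + 0.3·1 = 94.3.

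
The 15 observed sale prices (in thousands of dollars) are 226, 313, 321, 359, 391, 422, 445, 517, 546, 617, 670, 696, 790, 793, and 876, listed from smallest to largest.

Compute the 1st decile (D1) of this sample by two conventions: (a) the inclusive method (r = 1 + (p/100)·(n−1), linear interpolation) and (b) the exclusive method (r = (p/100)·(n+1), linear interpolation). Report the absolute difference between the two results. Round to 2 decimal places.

n = 15.
(a) r = 2.4; between ranks 2 (313) and 3 (321): 316.2.
(b) r = 1.6; between ranks 1 (226) and 2 (313): 278.2.
|316.2 − 278.2| = 38.

38.00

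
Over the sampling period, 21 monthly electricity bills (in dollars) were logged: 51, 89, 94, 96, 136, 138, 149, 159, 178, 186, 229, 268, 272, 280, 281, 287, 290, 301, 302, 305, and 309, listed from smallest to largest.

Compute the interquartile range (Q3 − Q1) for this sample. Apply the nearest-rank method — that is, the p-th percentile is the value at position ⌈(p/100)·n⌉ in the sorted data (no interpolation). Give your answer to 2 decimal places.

n = 21.
P25: rank ⌈25/100·21⌉ = 6 → 138.
P75: rank ⌈75/100·21⌉ = 16 → 287.
Difference: 287 − 138 = 149.

149.00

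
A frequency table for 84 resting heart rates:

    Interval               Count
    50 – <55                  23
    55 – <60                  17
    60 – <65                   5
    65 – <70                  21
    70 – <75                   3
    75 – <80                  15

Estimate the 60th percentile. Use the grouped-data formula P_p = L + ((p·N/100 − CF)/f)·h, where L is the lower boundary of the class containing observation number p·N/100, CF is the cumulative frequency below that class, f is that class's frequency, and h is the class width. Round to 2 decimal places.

66.29

N = 84; target position k = 60/100 · 84 = 50.4.
Cumulative frequencies: 23, 40, 45, 66, 69, 84.
Observation 50.4 falls in the class 65 – <70.
L = 65, CF = 45, f = 21, h = 5.
P60 = 65 + ((50.4 − 45)/21)·5 = 65 + 1.28571 = 66.2857.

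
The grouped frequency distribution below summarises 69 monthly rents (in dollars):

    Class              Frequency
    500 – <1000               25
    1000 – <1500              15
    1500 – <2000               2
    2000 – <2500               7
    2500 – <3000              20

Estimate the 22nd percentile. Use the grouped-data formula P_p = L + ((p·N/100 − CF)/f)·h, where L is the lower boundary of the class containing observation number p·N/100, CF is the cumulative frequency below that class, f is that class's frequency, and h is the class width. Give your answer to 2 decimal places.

803.60

N = 69; target position k = 22/100 · 69 = 15.18.
Cumulative frequencies: 25, 40, 42, 49, 69.
Observation 15.18 falls in the class 500 – <1000.
L = 500, CF = 0, f = 25, h = 500.
P22 = 500 + ((15.18 − 0)/25)·500 = 500 + 303.6 = 803.6.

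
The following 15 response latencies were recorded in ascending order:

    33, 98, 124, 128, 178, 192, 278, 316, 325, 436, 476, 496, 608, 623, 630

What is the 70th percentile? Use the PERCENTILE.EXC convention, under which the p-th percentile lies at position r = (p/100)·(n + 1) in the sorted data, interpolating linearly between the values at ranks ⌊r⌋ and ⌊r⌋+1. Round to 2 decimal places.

n = 15.
r = (70/100)·(15 + 1) = 11.2.
Rank 11 is 476 and rank 12 is 496.
Interpolate: 476 + 0.2·(496 − 476) = 476 + 0.2·20 = 480.

480.00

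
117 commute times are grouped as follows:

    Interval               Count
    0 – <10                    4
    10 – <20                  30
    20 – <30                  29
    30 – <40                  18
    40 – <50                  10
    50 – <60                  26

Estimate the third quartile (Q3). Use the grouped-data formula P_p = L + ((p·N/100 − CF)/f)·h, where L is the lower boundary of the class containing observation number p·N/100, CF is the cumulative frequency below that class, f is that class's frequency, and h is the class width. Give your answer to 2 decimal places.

46.75

N = 117; target position k = 75/100 · 117 = 87.75.
Cumulative frequencies: 4, 34, 63, 81, 91, 117.
Observation 87.75 falls in the class 40 – <50.
L = 40, CF = 81, f = 10, h = 10.
P75 = 40 + ((87.75 − 81)/10)·10 = 40 + 6.75 = 46.75.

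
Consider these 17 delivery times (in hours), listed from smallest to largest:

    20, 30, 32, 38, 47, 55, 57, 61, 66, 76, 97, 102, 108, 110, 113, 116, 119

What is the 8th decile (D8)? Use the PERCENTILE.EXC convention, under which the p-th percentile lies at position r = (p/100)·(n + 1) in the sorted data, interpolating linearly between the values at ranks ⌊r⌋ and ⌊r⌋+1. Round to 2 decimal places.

n = 17.
r = (80/100)·(17 + 1) = 14.4.
Rank 14 is 110 and rank 15 is 113.
Interpolate: 110 + 0.4·(113 − 110) = 110 + 0.4·3 = 111.2.

111.20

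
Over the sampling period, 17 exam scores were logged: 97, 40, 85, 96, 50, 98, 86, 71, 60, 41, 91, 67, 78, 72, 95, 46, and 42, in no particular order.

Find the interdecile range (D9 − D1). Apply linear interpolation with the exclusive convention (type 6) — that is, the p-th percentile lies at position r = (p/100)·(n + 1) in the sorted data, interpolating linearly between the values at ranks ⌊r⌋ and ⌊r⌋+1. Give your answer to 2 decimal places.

Sorted: 40, 41, 42, 46, 50, 60, 67, 71, 72, 78, 85, 86, 91, 95, 96, 97, 98.
n = 17.
P10: r = 1.8; ranks 1–2 are 40, 41; interpolating gives 40.8.
P90: r = 16.2; ranks 16–17 are 97, 98; interpolating gives 97.2.
Difference: 97.2 − 40.8 = 56.4.

56.40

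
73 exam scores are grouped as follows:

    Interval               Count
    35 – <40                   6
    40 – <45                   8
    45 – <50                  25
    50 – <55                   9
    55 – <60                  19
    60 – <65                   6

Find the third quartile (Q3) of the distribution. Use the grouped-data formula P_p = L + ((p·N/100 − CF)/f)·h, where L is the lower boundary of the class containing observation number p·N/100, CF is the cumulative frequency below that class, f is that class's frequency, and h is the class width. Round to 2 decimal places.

N = 73; target position k = 75/100 · 73 = 54.75.
Cumulative frequencies: 6, 14, 39, 48, 67, 73.
Observation 54.75 falls in the class 55 – <60.
L = 55, CF = 48, f = 19, h = 5.
P75 = 55 + ((54.75 − 48)/19)·5 = 55 + 1.77632 = 56.7763.

56.78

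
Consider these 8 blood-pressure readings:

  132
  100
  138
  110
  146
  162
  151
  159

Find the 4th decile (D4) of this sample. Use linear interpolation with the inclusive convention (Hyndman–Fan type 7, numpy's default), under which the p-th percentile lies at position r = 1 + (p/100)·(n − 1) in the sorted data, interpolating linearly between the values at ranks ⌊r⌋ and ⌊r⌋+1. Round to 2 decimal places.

Sorted: 100, 110, 132, 138, 146, 151, 159, 162.
n = 8.
r = 1 + (40/100)·(8 − 1) = 1 + 2.8 = 3.8.
Rank 3 is 132 and rank 4 is 138.
Interpolate: 132 + 0.8·(138 − 132) = 132 + 0.8·6 = 136.8.

136.80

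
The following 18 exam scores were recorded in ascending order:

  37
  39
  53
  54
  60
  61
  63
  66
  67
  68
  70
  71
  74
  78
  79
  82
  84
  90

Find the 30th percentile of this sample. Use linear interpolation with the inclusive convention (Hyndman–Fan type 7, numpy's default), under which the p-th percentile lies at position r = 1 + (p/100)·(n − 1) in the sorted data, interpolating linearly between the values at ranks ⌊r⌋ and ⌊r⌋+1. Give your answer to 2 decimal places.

61.20

n = 18.
r = 1 + (30/100)·(18 − 1) = 1 + 5.1 = 6.1.
Rank 6 is 61 and rank 7 is 63.
Interpolate: 61 + 0.1·(63 − 61) = 61 + 0.1·2 = 61.2.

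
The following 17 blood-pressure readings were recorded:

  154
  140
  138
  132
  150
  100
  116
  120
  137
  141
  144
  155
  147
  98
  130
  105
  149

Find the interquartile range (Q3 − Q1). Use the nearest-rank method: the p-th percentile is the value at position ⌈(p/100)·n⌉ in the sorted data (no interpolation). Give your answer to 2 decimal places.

Sorted: 98, 100, 105, 116, 120, 130, 132, 137, 138, 140, 141, 144, 147, 149, 150, 154, 155.
n = 17.
P25: rank ⌈25/100·17⌉ = 5 → 120.
P75: rank ⌈75/100·17⌉ = 13 → 147.
Difference: 147 − 120 = 27.

27.00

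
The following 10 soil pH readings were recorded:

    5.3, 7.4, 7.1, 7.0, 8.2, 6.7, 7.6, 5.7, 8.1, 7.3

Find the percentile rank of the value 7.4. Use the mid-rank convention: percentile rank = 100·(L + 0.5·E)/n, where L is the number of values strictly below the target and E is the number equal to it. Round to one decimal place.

65.0

Sorted: 5.3, 5.7, 6.7, 7.0, 7.1, 7.3, 7.4, 7.6, 8.1, 8.2.
Count below 7.4: L = 6; count equal: E = 1; n = 10.
Percentile rank = 100·(6 + 0.5·1)/10 = 100·6.5/10 = 65.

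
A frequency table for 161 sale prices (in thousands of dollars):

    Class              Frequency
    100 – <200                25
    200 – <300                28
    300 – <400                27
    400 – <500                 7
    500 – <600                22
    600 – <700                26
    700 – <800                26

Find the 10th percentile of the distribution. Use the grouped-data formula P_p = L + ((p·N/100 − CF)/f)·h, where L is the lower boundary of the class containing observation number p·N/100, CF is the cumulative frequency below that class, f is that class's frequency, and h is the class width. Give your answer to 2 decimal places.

164.40

N = 161; target position k = 10/100 · 161 = 16.1.
Cumulative frequencies: 25, 53, 80, 87, 109, 135, 161.
Observation 16.1 falls in the class 100 – <200.
L = 100, CF = 0, f = 25, h = 100.
P10 = 100 + ((16.1 − 0)/25)·100 = 100 + 64.4 = 164.4.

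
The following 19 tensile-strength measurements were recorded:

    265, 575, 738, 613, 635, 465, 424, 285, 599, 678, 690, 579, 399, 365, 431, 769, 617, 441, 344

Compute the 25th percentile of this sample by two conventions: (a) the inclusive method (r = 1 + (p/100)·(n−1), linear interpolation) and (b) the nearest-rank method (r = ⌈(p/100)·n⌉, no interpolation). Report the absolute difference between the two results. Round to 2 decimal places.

Sorted: 265, 285, 344, 365, 399, 424, 431, 441, 465, 575, 579, 599, 613, 617, 635, 678, 690, 738, 769.
n = 19.
(a) r = 5.5; between ranks 5 (399) and 6 (424): 411.5.
(b) the nearest-rank method: rank 5 → 399.
|411.5 − 399| = 12.5.

12.50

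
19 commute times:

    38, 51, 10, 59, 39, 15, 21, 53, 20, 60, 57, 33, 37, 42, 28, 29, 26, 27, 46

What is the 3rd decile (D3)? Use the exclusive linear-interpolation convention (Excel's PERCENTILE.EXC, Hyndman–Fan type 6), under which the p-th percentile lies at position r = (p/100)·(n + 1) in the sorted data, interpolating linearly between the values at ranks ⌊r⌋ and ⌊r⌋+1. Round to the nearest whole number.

Sorted: 10, 15, 20, 21, 26, 27, 28, 29, 33, 37, 38, 39, 42, 46, 51, 53, 57, 59, 60.
n = 19.
r = (30/100)·(19 + 1) = 6.
r is an integer, so P30 is the value at rank 6: 27.

27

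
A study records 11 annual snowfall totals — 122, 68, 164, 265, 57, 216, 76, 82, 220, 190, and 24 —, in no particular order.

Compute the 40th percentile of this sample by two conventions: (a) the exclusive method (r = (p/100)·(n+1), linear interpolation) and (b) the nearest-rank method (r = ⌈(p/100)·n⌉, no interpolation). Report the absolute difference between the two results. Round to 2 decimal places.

Sorted: 24, 57, 68, 76, 82, 122, 164, 190, 216, 220, 265.
n = 11.
(a) r = 4.8; between ranks 4 (76) and 5 (82): 80.8.
(b) the nearest-rank method: rank 5 → 82.
|80.8 − 82| = 1.2.

1.20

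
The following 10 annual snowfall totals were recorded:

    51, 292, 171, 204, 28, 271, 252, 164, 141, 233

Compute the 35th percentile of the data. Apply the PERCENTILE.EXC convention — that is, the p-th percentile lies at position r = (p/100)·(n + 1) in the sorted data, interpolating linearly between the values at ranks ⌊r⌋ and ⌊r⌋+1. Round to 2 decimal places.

Sorted: 28, 51, 141, 164, 171, 204, 233, 252, 271, 292.
n = 10.
r = (35/100)·(10 + 1) = 3.85.
Rank 3 is 141 and rank 4 is 164.
Interpolate: 141 + 0.85·(164 − 141) = 141 + 0.85·23 = 160.55.

160.55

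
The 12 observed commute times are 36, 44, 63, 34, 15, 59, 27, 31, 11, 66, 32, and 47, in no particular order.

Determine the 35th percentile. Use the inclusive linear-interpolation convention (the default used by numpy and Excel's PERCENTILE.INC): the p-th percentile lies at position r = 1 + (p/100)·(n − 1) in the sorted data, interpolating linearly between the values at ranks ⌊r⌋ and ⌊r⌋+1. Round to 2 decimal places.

Sorted: 11, 15, 27, 31, 32, 34, 36, 44, 47, 59, 63, 66.
n = 12.
r = 1 + (35/100)·(12 − 1) = 1 + 3.85 = 4.85.
Rank 4 is 31 and rank 5 is 32.
Interpolate: 31 + 0.85·(32 − 31) = 31 + 0.85·1 = 31.85.

31.85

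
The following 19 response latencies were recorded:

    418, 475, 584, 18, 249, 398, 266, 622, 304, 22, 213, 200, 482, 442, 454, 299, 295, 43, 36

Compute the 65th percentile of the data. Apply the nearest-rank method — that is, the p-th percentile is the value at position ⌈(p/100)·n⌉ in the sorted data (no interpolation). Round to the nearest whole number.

418

Sorted: 18, 22, 36, 43, 200, 213, 249, 266, 295, 299, 304, 398, 418, 442, 454, 475, 482, 584, 622.
n = 19.
Position = ⌈65/100 · 19⌉ = ⌈12.35⌉ = 13.
The value at rank 13 is 418.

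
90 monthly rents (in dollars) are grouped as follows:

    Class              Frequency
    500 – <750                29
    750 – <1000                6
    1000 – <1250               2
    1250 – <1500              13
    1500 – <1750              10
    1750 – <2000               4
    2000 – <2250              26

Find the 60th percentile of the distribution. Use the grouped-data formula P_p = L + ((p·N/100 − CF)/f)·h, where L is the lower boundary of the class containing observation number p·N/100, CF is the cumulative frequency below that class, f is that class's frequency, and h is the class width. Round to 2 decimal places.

N = 90; target position k = 60/100 · 90 = 54.
Cumulative frequencies: 29, 35, 37, 50, 60, 64, 90.
Observation 54 falls in the class 1500 – <1750.
L = 1500, CF = 50, f = 10, h = 250.
P60 = 1500 + ((54 − 50)/10)·250 = 1500 + 100 = 1600.

1600.00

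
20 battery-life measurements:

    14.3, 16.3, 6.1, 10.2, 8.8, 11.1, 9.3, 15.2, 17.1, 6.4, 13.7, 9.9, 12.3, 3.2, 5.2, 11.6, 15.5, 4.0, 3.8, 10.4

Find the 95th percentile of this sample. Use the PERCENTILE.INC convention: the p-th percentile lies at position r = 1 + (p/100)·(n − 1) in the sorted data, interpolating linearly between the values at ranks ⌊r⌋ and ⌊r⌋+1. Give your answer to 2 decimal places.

Sorted: 3.2, 3.8, 4.0, 5.2, 6.1, 6.4, 8.8, 9.3, 9.9, 10.2, 10.4, 11.1, 11.6, 12.3, 13.7, 14.3, 15.2, 15.5, 16.3, 17.1.
n = 20.
r = 1 + (95/100)·(20 − 1) = 1 + 18.05 = 19.05.
Rank 19 is 16.3 and rank 20 is 17.1.
Interpolate: 16.3 + 0.05·(17.1 − 16.3) = 16.3 + 0.05·0.8 = 16.34.

16.34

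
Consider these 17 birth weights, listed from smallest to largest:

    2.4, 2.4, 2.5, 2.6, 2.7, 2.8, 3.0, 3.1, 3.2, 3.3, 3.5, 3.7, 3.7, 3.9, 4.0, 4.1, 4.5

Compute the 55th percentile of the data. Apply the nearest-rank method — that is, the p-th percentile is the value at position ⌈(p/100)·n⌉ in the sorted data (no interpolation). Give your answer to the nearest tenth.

n = 17.
Position = ⌈55/100 · 17⌉ = ⌈9.35⌉ = 10.
The value at rank 10 is 3.3.

3.3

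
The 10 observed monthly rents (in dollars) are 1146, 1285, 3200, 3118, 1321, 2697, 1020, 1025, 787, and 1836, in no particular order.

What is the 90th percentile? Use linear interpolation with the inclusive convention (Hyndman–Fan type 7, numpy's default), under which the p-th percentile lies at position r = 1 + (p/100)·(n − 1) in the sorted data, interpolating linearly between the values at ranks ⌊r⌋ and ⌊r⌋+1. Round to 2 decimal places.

3126.20

Sorted: 787, 1020, 1025, 1146, 1285, 1321, 1836, 2697, 3118, 3200.
n = 10.
r = 1 + (90/100)·(10 − 1) = 1 + 8.1 = 9.1.
Rank 9 is 3118 and rank 10 is 3200.
Interpolate: 3118 + 0.1·(3200 − 3118) = 3118 + 0.1·82 = 3126.2.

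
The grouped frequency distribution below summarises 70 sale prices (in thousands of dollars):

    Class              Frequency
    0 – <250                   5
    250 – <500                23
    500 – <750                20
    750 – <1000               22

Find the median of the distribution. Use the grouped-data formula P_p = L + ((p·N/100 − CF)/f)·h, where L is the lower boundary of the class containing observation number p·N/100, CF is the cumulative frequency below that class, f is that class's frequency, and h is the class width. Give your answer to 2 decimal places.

587.50

N = 70; target position k = 50/100 · 70 = 35.
Cumulative frequencies: 5, 28, 48, 70.
Observation 35 falls in the class 500 – <750.
L = 500, CF = 28, f = 20, h = 250.
P50 = 500 + ((35 − 28)/20)·250 = 500 + 87.5 = 587.5.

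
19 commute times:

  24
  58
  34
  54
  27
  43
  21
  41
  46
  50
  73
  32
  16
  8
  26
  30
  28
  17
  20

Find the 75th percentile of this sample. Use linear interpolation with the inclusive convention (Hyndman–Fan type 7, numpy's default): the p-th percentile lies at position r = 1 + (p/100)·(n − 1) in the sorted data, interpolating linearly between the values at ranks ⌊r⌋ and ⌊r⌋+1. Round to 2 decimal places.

44.50

Sorted: 8, 16, 17, 20, 21, 24, 26, 27, 28, 30, 32, 34, 41, 43, 46, 50, 54, 58, 73.
n = 19.
r = 1 + (75/100)·(19 − 1) = 1 + 13.5 = 14.5.
Rank 14 is 43 and rank 15 is 46.
Interpolate: 43 + 0.5·(46 − 43) = 43 + 0.5·3 = 44.5.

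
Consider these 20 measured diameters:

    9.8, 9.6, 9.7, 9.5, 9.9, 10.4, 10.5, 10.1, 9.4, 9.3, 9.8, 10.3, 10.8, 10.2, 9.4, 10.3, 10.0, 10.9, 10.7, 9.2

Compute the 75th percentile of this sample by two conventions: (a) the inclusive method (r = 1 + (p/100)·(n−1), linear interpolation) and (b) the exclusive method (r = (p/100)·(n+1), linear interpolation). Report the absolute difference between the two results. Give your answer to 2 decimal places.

0.05

Sorted: 9.2, 9.3, 9.4, 9.4, 9.5, 9.6, 9.7, 9.8, 9.8, 9.9, 10.0, 10.1, 10.2, 10.3, 10.3, 10.4, 10.5, 10.7, 10.8, 10.9.
n = 20.
(a) r = 15.25; between ranks 15 (10.3) and 16 (10.4): 10.325.
(b) r = 15.75; between ranks 15 (10.3) and 16 (10.4): 10.375.
|10.325 − 10.375| = 0.05.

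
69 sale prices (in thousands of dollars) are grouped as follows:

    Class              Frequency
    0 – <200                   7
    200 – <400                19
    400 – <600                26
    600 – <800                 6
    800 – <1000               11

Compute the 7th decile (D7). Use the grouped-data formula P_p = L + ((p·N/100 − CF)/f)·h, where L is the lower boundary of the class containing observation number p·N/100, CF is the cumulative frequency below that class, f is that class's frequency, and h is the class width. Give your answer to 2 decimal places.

571.54

N = 69; target position k = 70/100 · 69 = 48.3.
Cumulative frequencies: 7, 26, 52, 58, 69.
Observation 48.3 falls in the class 400 – <600.
L = 400, CF = 26, f = 26, h = 200.
P70 = 400 + ((48.3 − 26)/26)·200 = 400 + 171.538 = 571.538.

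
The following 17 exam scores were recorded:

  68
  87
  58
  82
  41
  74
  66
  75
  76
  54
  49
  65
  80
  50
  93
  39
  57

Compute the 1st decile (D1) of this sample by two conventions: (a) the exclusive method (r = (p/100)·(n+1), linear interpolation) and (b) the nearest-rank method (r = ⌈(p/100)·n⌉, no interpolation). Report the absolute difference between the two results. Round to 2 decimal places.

Sorted: 39, 41, 49, 50, 54, 57, 58, 65, 66, 68, 74, 75, 76, 80, 82, 87, 93.
n = 17.
(a) r = 1.8; between ranks 1 (39) and 2 (41): 40.6.
(b) the nearest-rank method: rank 2 → 41.
|40.6 − 41| = 0.4.

0.40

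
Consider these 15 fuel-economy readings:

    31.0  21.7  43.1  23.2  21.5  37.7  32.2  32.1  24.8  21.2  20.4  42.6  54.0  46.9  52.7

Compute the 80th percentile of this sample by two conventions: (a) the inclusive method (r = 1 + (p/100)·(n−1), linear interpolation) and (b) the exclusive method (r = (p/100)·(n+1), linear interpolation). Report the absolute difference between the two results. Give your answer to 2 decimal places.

2.28

Sorted: 20.4, 21.2, 21.5, 21.7, 23.2, 24.8, 31.0, 32.1, 32.2, 37.7, 42.6, 43.1, 46.9, 52.7, 54.0.
n = 15.
(a) r = 12.2; between ranks 12 (43.1) and 13 (46.9): 43.86.
(b) r = 12.8; between ranks 12 (43.1) and 13 (46.9): 46.14.
|43.86 − 46.14| = 2.28.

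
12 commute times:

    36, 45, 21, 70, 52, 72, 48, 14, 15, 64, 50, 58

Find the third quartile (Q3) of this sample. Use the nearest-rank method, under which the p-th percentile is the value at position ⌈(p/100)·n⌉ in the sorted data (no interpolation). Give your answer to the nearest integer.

Sorted: 14, 15, 21, 36, 45, 48, 50, 52, 58, 64, 70, 72.
n = 12.
Position = ⌈75/100 · 12⌉ = ⌈9⌉ = 9.
The value at rank 9 is 58.

58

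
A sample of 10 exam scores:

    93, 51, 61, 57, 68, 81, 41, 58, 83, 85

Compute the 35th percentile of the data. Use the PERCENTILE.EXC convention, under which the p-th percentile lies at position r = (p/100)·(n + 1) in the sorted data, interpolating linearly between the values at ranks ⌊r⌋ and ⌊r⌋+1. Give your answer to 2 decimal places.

Sorted: 41, 51, 57, 58, 61, 68, 81, 83, 85, 93.
n = 10.
r = (35/100)·(10 + 1) = 3.85.
Rank 3 is 57 and rank 4 is 58.
Interpolate: 57 + 0.85·(58 − 57) = 57 + 0.85·1 = 57.85.

57.85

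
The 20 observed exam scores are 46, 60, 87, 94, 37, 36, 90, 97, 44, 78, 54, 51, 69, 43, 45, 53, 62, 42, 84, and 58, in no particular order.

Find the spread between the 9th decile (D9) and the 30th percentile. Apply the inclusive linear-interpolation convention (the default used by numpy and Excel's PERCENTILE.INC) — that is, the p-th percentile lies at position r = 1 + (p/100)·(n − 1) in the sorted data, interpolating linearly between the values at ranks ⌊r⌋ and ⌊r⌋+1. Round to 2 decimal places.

44.70

Sorted: 36, 37, 42, 43, 44, 45, 46, 51, 53, 54, 58, 60, 62, 69, 78, 84, 87, 90, 94, 97.
n = 20.
P30: r = 6.7; ranks 6–7 are 45, 46; interpolating gives 45.7.
P90: r = 18.1; ranks 18–19 are 90, 94; interpolating gives 90.4.
Difference: 90.4 − 45.7 = 44.7.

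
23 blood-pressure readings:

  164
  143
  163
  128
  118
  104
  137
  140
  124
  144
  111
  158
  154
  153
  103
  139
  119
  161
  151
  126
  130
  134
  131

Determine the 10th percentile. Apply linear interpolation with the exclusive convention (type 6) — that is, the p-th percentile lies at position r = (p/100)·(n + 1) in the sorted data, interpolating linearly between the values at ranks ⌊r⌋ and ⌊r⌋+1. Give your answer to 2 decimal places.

Sorted: 103, 104, 111, 118, 119, 124, 126, 128, 130, 131, 134, 137, 139, 140, 143, 144, 151, 153, 154, 158, 161, 163, 164.
n = 23.
r = (10/100)·(23 + 1) = 2.4.
Rank 2 is 104 and rank 3 is 111.
Interpolate: 104 + 0.4·(111 − 104) = 104 + 0.4·7 = 106.8.

106.80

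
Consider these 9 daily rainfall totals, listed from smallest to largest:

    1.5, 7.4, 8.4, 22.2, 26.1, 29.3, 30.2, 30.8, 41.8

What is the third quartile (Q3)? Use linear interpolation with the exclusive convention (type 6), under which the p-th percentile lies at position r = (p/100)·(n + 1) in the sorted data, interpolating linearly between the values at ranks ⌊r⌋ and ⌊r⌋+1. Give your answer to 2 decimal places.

n = 9.
r = (75/100)·(9 + 1) = 7.5.
Rank 7 is 30.2 and rank 8 is 30.8.
Interpolate: 30.2 + 0.5·(30.8 − 30.2) = 30.2 + 0.5·0.6 = 30.5.

30.50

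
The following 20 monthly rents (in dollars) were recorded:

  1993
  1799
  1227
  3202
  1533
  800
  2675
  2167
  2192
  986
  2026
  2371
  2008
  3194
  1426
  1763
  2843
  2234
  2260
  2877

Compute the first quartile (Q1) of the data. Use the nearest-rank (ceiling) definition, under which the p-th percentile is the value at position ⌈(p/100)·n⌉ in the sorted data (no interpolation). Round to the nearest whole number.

1533

Sorted: 800, 986, 1227, 1426, 1533, 1763, 1799, 1993, 2008, 2026, 2167, 2192, 2234, 2260, 2371, 2675, 2843, 2877, 3194, 3202.
n = 20.
Position = ⌈25/100 · 20⌉ = ⌈5⌉ = 5.
The value at rank 5 is 1533.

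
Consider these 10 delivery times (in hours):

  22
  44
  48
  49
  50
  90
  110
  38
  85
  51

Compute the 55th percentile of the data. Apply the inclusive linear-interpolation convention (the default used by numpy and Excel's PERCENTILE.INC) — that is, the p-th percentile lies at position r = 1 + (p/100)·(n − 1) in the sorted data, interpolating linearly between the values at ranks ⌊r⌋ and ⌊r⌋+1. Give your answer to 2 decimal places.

49.95

Sorted: 22, 38, 44, 48, 49, 50, 51, 85, 90, 110.
n = 10.
r = 1 + (55/100)·(10 − 1) = 1 + 4.95 = 5.95.
Rank 5 is 49 and rank 6 is 50.
Interpolate: 49 + 0.95·(50 − 49) = 49 + 0.95·1 = 49.95.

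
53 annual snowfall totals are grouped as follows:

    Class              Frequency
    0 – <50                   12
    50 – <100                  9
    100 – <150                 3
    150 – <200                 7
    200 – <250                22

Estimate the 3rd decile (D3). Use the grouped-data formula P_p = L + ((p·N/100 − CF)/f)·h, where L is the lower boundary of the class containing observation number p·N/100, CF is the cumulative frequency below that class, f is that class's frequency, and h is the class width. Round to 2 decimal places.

N = 53; target position k = 30/100 · 53 = 15.9.
Cumulative frequencies: 12, 21, 24, 31, 53.
Observation 15.9 falls in the class 50 – <100.
L = 50, CF = 12, f = 9, h = 50.
P30 = 50 + ((15.9 − 12)/9)·50 = 50 + 21.6667 = 71.6667.

71.67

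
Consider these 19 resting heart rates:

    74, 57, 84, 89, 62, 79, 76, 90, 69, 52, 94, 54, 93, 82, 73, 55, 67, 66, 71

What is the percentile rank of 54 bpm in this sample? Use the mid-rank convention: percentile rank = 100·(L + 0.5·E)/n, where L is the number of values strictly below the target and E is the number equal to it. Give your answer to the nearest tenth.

7.9

Sorted: 52, 54, 55, 57, 62, 66, 67, 69, 71, 73, 74, 76, 79, 82, 84, 89, 90, 93, 94.
Count below 54: L = 1; count equal: E = 1; n = 19.
Percentile rank = 100·(1 + 0.5·1)/19 = 100·1.5/19 = 7.895.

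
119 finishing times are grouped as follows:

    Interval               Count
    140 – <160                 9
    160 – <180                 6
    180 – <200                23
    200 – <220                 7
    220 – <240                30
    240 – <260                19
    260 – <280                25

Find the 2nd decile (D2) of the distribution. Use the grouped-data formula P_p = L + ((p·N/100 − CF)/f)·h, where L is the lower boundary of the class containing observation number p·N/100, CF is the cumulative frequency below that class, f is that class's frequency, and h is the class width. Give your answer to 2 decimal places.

N = 119; target position k = 20/100 · 119 = 23.8.
Cumulative frequencies: 9, 15, 38, 45, 75, 94, 119.
Observation 23.8 falls in the class 180 – <200.
L = 180, CF = 15, f = 23, h = 20.
P20 = 180 + ((23.8 − 15)/23)·20 = 180 + 7.65217 = 187.652.

187.65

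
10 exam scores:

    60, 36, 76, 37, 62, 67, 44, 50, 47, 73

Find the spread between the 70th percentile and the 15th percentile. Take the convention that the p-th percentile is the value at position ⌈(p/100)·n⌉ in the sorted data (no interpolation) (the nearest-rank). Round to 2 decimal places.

Sorted: 36, 37, 44, 47, 50, 60, 62, 67, 73, 76.
n = 10.
P15: rank ⌈15/100·10⌉ = 2 → 37.
P70: rank ⌈70/100·10⌉ = 7 → 62.
Difference: 62 − 37 = 25.

25.00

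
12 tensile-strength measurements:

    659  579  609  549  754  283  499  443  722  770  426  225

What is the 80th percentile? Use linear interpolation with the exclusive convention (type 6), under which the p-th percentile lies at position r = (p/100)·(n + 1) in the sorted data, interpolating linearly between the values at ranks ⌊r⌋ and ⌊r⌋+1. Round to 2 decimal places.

Sorted: 225, 283, 426, 443, 499, 549, 579, 609, 659, 722, 754, 770.
n = 12.
r = (80/100)·(12 + 1) = 10.4.
Rank 10 is 722 and rank 11 is 754.
Interpolate: 722 + 0.4·(754 − 722) = 722 + 0.4·32 = 734.8.

734.80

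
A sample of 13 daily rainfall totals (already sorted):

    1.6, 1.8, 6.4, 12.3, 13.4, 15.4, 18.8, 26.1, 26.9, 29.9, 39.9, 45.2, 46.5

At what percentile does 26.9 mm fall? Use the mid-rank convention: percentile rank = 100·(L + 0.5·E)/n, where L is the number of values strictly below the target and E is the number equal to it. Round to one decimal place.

65.4

Count below 26.9: L = 8; count equal: E = 1; n = 13.
Percentile rank = 100·(8 + 0.5·1)/13 = 100·8.5/13 = 65.38.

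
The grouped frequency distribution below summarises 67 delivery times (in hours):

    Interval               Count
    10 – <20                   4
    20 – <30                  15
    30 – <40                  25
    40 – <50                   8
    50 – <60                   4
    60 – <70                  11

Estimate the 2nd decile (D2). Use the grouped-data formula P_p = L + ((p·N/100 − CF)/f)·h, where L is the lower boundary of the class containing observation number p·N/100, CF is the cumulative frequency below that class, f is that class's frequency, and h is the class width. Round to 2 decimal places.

N = 67; target position k = 20/100 · 67 = 13.4.
Cumulative frequencies: 4, 19, 44, 52, 56, 67.
Observation 13.4 falls in the class 20 – <30.
L = 20, CF = 4, f = 15, h = 10.
P20 = 20 + ((13.4 − 4)/15)·10 = 20 + 6.26667 = 26.2667.

26.27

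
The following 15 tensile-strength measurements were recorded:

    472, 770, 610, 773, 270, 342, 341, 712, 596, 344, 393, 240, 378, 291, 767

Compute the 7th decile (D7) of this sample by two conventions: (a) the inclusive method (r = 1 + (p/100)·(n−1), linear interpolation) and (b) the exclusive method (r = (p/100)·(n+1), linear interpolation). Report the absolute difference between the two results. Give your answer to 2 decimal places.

23.20

Sorted: 240, 270, 291, 341, 342, 344, 378, 393, 472, 596, 610, 712, 767, 770, 773.
n = 15.
(a) r = 10.8; between ranks 10 (596) and 11 (610): 607.2.
(b) r = 11.2; between ranks 11 (610) and 12 (712): 630.4.
|607.2 − 630.4| = 23.2.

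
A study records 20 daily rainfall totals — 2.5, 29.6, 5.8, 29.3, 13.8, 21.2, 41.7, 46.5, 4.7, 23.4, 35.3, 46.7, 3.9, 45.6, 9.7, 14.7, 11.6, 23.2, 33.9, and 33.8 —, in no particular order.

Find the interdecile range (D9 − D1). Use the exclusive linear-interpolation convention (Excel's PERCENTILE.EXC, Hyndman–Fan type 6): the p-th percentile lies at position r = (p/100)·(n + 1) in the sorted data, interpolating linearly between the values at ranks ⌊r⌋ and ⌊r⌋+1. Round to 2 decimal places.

Sorted: 2.5, 3.9, 4.7, 5.8, 9.7, 11.6, 13.8, 14.7, 21.2, 23.2, 23.4, 29.3, 29.6, 33.8, 33.9, 35.3, 41.7, 45.6, 46.5, 46.7.
n = 20.
P10: r = 2.1; ranks 2–3 are 3.9, 4.7; interpolating gives 3.98.
P90: r = 18.9; ranks 18–19 are 45.6, 46.5; interpolating gives 46.41.
Difference: 46.41 − 3.98 = 42.43.

42.43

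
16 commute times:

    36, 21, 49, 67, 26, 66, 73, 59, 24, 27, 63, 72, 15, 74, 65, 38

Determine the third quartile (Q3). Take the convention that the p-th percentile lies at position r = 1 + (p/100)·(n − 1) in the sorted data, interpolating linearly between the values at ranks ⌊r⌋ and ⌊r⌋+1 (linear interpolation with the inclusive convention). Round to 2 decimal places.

Sorted: 15, 21, 24, 26, 27, 36, 38, 49, 59, 63, 65, 66, 67, 72, 73, 74.
n = 16.
r = 1 + (75/100)·(16 − 1) = 1 + 11.25 = 12.25.
Rank 12 is 66 and rank 13 is 67.
Interpolate: 66 + 0.25·(67 − 66) = 66 + 0.25·1 = 66.25.

66.25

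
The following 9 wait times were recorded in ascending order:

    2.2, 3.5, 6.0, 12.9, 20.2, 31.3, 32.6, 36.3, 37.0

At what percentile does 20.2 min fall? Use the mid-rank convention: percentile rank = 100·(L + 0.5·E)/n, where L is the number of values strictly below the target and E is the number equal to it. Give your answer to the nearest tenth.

Count below 20.2: L = 4; count equal: E = 1; n = 9.
Percentile rank = 100·(4 + 0.5·1)/9 = 100·4.5/9 = 50.

50.0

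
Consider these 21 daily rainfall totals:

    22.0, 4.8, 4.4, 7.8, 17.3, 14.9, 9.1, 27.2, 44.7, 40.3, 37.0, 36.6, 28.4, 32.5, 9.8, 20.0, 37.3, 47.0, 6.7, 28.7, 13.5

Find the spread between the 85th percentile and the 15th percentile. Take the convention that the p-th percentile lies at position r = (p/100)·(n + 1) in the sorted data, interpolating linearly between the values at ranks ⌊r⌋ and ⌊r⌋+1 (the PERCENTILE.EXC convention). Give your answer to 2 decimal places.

Sorted: 4.4, 4.8, 6.7, 7.8, 9.1, 9.8, 13.5, 14.9, 17.3, 20.0, 22.0, 27.2, 28.4, 28.7, 32.5, 36.6, 37.0, 37.3, 40.3, 44.7, 47.0.
n = 21.
P15: r = 3.3; ranks 3–4 are 6.7, 7.8; interpolating gives 7.03.
P85: r = 18.7; ranks 18–19 are 37.3, 40.3; interpolating gives 39.4.
Difference: 39.4 − 7.03 = 32.37.

32.37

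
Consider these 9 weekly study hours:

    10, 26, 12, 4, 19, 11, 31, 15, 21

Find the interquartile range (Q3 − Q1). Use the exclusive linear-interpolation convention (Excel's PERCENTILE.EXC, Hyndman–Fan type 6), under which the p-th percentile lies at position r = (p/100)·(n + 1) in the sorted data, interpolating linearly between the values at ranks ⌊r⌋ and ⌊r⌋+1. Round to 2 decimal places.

Sorted: 4, 10, 11, 12, 15, 19, 21, 26, 31.
n = 9.
P25: r = 2.5; ranks 2–3 are 10, 11; interpolating gives 10.5.
P75: r = 7.5; ranks 7–8 are 21, 26; interpolating gives 23.5.
Difference: 23.5 − 10.5 = 13.

13.00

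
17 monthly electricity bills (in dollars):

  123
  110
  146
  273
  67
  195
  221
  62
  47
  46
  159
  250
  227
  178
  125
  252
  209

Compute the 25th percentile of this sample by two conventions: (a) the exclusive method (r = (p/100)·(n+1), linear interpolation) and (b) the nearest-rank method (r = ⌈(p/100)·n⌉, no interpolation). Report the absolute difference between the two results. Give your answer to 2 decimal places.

21.50

Sorted: 46, 47, 62, 67, 110, 123, 125, 146, 159, 178, 195, 209, 221, 227, 250, 252, 273.
n = 17.
(a) r = 4.5; between ranks 4 (67) and 5 (110): 88.5.
(b) the nearest-rank method: rank 5 → 110.
|88.5 − 110| = 21.5.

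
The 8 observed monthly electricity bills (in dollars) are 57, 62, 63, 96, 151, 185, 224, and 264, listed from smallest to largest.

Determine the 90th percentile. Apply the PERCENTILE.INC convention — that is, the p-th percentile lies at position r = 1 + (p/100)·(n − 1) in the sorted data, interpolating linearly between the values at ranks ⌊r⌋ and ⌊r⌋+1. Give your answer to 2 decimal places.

n = 8.
r = 1 + (90/100)·(8 − 1) = 1 + 6.3 = 7.3.
Rank 7 is 224 and rank 8 is 264.
Interpolate: 224 + 0.3·(264 − 224) = 224 + 0.3·40 = 236.

236.00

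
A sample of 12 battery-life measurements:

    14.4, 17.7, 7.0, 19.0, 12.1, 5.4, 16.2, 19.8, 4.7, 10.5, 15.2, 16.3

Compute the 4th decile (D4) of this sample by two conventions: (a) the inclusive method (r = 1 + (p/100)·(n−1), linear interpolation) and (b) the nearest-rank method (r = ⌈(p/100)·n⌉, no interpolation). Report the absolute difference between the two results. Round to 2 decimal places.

0.92

Sorted: 4.7, 5.4, 7.0, 10.5, 12.1, 14.4, 15.2, 16.2, 16.3, 17.7, 19.0, 19.8.
n = 12.
(a) r = 5.4; between ranks 5 (12.1) and 6 (14.4): 13.02.
(b) the nearest-rank method: rank 5 → 12.1.
|13.02 − 12.1| = 0.92.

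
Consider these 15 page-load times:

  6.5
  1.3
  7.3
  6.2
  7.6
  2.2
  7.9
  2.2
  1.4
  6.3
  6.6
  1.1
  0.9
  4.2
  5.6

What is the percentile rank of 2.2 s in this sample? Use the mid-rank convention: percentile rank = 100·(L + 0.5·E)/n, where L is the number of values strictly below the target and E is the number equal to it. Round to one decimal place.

33.3

Sorted: 0.9, 1.1, 1.3, 1.4, 2.2, 2.2, 4.2, 5.6, 6.2, 6.3, 6.5, 6.6, 7.3, 7.6, 7.9.
Count below 2.2: L = 4; count equal: E = 2; n = 15.
Percentile rank = 100·(4 + 0.5·2)/15 = 100·5/15 = 33.33.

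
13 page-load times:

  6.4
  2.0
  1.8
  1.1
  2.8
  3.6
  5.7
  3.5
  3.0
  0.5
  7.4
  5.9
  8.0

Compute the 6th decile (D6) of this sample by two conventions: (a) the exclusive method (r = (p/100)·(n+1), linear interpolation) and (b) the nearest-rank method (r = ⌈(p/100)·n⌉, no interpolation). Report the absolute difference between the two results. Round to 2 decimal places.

Sorted: 0.5, 1.1, 1.8, 2.0, 2.8, 3.0, 3.5, 3.6, 5.7, 5.9, 6.4, 7.4, 8.0.
n = 13.
(a) r = 8.4; between ranks 8 (3.6) and 9 (5.7): 4.44.
(b) the nearest-rank method: rank 8 → 3.6.
|4.44 − 3.6| = 0.84.

0.84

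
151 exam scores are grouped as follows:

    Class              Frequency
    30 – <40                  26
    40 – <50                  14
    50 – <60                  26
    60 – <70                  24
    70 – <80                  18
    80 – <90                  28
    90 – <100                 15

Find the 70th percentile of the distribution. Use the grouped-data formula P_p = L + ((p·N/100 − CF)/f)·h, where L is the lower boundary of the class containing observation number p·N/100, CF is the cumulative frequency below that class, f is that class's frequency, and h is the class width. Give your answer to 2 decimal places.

N = 151; target position k = 70/100 · 151 = 105.7.
Cumulative frequencies: 26, 40, 66, 90, 108, 136, 151.
Observation 105.7 falls in the class 70 – <80.
L = 70, CF = 90, f = 18, h = 10.
P70 = 70 + ((105.7 − 90)/18)·10 = 70 + 8.72222 = 78.7222.

78.72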